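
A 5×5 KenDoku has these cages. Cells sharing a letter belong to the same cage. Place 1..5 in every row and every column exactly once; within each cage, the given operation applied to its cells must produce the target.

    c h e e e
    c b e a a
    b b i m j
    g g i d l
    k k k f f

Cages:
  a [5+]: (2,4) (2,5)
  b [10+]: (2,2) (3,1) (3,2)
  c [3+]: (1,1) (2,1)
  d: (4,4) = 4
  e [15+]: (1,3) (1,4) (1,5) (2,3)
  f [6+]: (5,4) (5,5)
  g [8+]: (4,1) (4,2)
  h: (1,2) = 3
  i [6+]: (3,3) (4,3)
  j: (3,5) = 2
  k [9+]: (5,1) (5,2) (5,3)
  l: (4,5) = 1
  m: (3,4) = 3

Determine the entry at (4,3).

H is a freebie; hence (1,2) = 3.
M is a freebie; hence (3,4) = 3.
J is a freebie, so (3,5) = 2.
3 is placed in column 2, so (4,2) = 5.
Cage d is given, leaving (4,4) = 4.
Cage l is given; hence (4,5) = 1.
Cage b needs sum 10, so (3,1) = 5.
Cage i's pair has sum 6, which forces (3,3) = 4.
5 is placed in row 4; hence (4,1) = 3.
Row 4 now contains 1, leaving (4,3) = 2.
Cage e needs sum 15, so (1,3) = 1.
Cage e needs sum 15, leaving (1,4) = 5.
Cage e has sum 15, so (1,5) = 4.
The 3 cells of cage b must have sum 10, which forces (2,2) = 4.
Column 3 already has 4, so (2,3) = 5.
Column 5 already has 4, which forces (2,5) = 3.
4 is placed in row 3, leaving (3,2) = 1.
Column 2 now contains 4; hence (5,2) = 2.
Cage k has sum 9, so (5,3) = 3.
Row 5 now contains 2; hence (5,4) = 1.
Column 5 already has 4; hence (5,5) = 5.
Row 1 now contains 1; hence (1,1) = 2.
The two cells of cage c must have sum 3; hence (2,1) = 1.
1 is placed in column 4, leaving (2,4) = 2.
Row 5 now contains 2, leaving (5,1) = 4.
Filled in: 2 3 1 5 4 / 1 4 5 2 3 / 5 1 4 3 2 / 3 5 2 4 1 / 4 2 3 1 5.

2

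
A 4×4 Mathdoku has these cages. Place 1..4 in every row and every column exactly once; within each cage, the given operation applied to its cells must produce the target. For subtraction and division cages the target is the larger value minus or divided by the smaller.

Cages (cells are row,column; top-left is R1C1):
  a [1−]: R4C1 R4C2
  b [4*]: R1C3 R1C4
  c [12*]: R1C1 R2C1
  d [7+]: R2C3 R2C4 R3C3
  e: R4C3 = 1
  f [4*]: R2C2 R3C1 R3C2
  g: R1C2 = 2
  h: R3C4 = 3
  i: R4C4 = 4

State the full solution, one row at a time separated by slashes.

Cage g is a single given cell; hence R1C2 = 2.
Column 2 already has 2, so R2C2 = 1.
1 is placed in column 2, so R3C2 = 4.
Cage h is given; hence R3C4 = 3.
Column 2 already has 4; hence R4C2 = 3.
Cage e is given, so R4C3 = 1.
Cage i is a single given cell, leaving R4C4 = 4.
Column 3 now contains 1, which forces R1C3 = 4.
Column 4 now contains 4, so R1C4 = 1.
Cage d has sum 7, so R2C3 = 3.
Column 4 now contains 4, leaving R2C4 = 2.
Cage f has product 4; hence R3C1 = 1.
Column 3 now contains 1, which forces R3C3 = 2.
Row 4 already has 4, leaving R4C1 = 2.
Row 1 now contains 4, so R1C1 = 3.
Row 2 now contains 3, leaving R2C1 = 4.

3 2 4 1 / 4 1 3 2 / 1 4 2 3 / 2 3 1 4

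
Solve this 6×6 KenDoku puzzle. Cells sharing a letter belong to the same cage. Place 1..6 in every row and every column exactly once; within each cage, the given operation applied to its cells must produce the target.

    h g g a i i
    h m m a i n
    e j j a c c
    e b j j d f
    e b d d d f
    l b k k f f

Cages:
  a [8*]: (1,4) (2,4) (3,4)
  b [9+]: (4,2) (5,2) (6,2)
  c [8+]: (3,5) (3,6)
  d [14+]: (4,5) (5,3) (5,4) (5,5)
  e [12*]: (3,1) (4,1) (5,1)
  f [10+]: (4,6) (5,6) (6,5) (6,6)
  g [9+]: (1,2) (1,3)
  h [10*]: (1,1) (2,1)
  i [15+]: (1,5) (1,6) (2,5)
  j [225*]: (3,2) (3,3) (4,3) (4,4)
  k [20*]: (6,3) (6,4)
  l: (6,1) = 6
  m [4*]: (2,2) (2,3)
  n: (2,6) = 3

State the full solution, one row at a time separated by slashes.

N is a freebie, leaving (2,6) = 3.
Cage l is a single given cell, so (6,1) = 6.
The only place for 1 in row 1 is (1,4).
In row 1, 2 can only go at (1,1), so (1,1) = 2.
2 is placed in column 1, which forces (2,1) = 5.
The only place for 2 in row 2 is (2,4).
2 is placed in column 4; hence (3,4) = 4.
Column 4 already has 4; hence (6,4) = 5.
The 4 cells of cage j must have product 225, leaving (3,2) = 5.
Cage j needs product 225, so (3,3) = 3.
The 4 cells of cage j must have product 225; hence (4,3) = 5.
Column 4 now contains 5, so (4,4) = 3.
3 is placed in column 4, leaving (5,4) = 6.
5 is placed in row 6, leaving (6,3) = 4.
Cage g's pair has sum 9, so (1,2) = 3.
4 is placed in column 3, so (1,3) = 6.
Cage m's pair has product 4, leaving (2,2) = 4.
4 is placed in column 3, leaving (2,3) = 1.
Row 2 already has 4; hence (2,5) = 6.
Row 3 already has 3, so (3,1) = 1.
6 is placed in column 5, leaving (3,5) = 2.
Row 3 now contains 2, which forces (3,6) = 6.
The 3 cells of cage e must have product 12, so (4,1) = 4.
Row 4 already has 4, which forces (4,5) = 1.
1 is placed in row 4, leaving (4,6) = 2.
Cage e needs product 12, so (5,1) = 3.
1 is placed in column 3; hence (5,3) = 2.
Column 5 now contains 1, so (6,5) = 3.
Column 6 now contains 2, so (6,6) = 1.
2 is placed in row 4, which forces (4,2) = 6.
2 is placed in row 5, leaving (5,2) = 1.
Cage d has sum 14, leaving (5,5) = 5.
Cage f needs sum 10, so (5,6) = 4.
Row 6 now contains 1; hence (6,2) = 2.
5 is placed in column 5, which forces (1,5) = 4.
Column 6 already has 4, leaving (1,6) = 5.

2 3 6 1 4 5 / 5 4 1 2 6 3 / 1 5 3 4 2 6 / 4 6 5 3 1 2 / 3 1 2 6 5 4 / 6 2 4 5 3 1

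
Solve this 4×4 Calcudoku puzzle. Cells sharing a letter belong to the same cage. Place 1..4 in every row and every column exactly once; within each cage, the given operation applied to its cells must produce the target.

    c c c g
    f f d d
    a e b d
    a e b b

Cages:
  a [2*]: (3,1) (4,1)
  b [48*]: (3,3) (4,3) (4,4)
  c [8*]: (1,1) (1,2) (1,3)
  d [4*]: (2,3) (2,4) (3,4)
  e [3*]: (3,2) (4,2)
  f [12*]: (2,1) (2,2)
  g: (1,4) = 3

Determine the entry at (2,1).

G is a freebie, so (1,4) = 3.
The 3 cells of cage b must have product 48, which forces (3,3) = 4.
Cage b needs product 48, which forces (4,3) = 3.
Cage b has product 48, so (4,4) = 4.
The 3 cells of cage d must have product 4; hence (2,3) = 2.
Column 4 now contains 4, so (2,4) = 1.
Cage e needs two cells with product 3; hence (3,2) = 3.
The 3 cells of cage d must have product 4; hence (3,4) = 2.
Row 4 now contains 3, so (4,2) = 1.
Column 3 already has 2, leaving (1,3) = 1.
The two cells of cage f must have product 12, so (2,1) = 3.
Column 2 already has 3, so (2,2) = 4.
Row 3 already has 2, which forces (3,1) = 1.
Row 4 now contains 1; hence (4,1) = 2.
Column 1 already has 2, which forces (1,1) = 4.
Column 2 now contains 4, which forces (1,2) = 2.
Completed grid: 4 2 1 3 / 3 4 2 1 / 1 3 4 2 / 2 1 3 4.

3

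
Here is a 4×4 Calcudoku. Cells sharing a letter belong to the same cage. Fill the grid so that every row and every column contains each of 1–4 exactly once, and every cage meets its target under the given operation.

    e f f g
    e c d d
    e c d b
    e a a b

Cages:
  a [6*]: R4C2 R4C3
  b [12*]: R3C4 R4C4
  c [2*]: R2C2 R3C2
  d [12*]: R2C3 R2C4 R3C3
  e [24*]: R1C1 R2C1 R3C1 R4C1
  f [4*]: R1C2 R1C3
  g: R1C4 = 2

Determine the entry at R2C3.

3

Cage g is a single given cell, so R1C4 = 2.
In row 1, 3 can only go at R1C1, so R1C1 = 3.
Row 4 needs a 1, and only R4C1 is open for it.
Row 4 needs a 4, and only R4C4 is open for it.
Column 4 now contains 4; hence R3C4 = 3.
The 3 cells of cage d must have product 12, which forces R2C3 = 3.
Column 4 already has 3; hence R2C4 = 1.
The 3 cells of cage d must have product 12; hence R3C3 = 4.
Column 3 now contains 3, leaving R4C3 = 2.
The two cells of cage f must have product 4, which forces R1C2 = 4.
4 is placed in column 3, so R1C3 = 1.
The 4 cells of cage e must have product 24, which forces R2C1 = 4.
Row 2 now contains 1, leaving R2C2 = 2.
4 is placed in row 3, leaving R3C1 = 2.
The two cells of cage c must have product 2, which forces R3C2 = 1.
2 is placed in row 4; hence R4C2 = 3.
Filled in: 3 4 1 2 / 4 2 3 1 / 2 1 4 3 / 1 3 2 4.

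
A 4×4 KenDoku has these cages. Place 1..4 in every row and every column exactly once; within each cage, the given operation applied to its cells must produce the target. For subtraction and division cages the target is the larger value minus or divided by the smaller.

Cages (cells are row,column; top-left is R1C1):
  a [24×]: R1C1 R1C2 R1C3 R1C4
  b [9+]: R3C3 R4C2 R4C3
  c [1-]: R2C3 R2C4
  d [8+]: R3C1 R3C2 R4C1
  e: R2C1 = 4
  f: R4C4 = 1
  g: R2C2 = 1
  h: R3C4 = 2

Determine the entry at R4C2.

2

Cage e is a single given cell, so R2C1 = 4.
Cage g is given, so R2C2 = 1.
Cage h is a single given cell, which forces R3C4 = 2.
F is a freebie; hence R4C4 = 1.
Cage c needs two cells with difference 1; hence R2C3 = 2.
Column 4 already has 2, so R2C4 = 3.
Cage d has sum 8, which forces R3C1 = 1.
Cage d has sum 8, which forces R3C2 = 4.
4 is placed in row 3, leaving R3C3 = 3.
The 3 cells of cage d must have sum 8, so R4C1 = 3.
Row 4 now contains 3, so R4C2 = 2.
Column 3 now contains 3; hence R4C3 = 4.
Column 1 now contains 3, which forces R1C1 = 2.
Column 2 already has 2, so R1C2 = 3.
Column 3 already has 4, leaving R1C3 = 1.
Column 4 now contains 3, so R1C4 = 4.
Filled in: 2 3 1 4 / 4 1 2 3 / 1 4 3 2 / 3 2 4 1.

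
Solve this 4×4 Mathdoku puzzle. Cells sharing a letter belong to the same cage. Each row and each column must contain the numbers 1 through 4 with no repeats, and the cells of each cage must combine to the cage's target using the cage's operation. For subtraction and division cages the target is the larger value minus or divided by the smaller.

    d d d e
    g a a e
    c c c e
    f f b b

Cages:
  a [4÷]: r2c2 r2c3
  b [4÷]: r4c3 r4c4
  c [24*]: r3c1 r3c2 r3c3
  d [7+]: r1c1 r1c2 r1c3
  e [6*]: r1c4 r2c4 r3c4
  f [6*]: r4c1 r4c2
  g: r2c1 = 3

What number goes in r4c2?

G is a freebie, so r2c1 = 3.
Column 1 already has 3; hence r4c1 = 2.
Row 4 already has 2; hence r4c2 = 3.
Column 1 now contains 2, leaving r3c1 = 4.
Cage c needs product 24; hence r3c2 = 2.
The 3 cells of cage c must have product 24; hence r3c3 = 3.
3 is placed in row 3, so r3c4 = 1.
Column 4 already has 1; hence r4c4 = 4.
Column 1 already has 4; hence r1c1 = 1.
Cage d has sum 7, so r1c2 = 4.
The 3 cells of cage d must have sum 7, which forces r1c3 = 2.
Cage e has product 6, which forces r1c4 = 3.
Column 2 now contains 4, which forces r2c2 = 1.
Row 2 now contains 1; hence r2c3 = 4.
Column 4 already has 1, leaving r2c4 = 2.
Row 4 now contains 4, so r4c3 = 1.
Completed grid: 1 4 2 3 / 3 1 4 2 / 4 2 3 1 / 2 3 1 4.

3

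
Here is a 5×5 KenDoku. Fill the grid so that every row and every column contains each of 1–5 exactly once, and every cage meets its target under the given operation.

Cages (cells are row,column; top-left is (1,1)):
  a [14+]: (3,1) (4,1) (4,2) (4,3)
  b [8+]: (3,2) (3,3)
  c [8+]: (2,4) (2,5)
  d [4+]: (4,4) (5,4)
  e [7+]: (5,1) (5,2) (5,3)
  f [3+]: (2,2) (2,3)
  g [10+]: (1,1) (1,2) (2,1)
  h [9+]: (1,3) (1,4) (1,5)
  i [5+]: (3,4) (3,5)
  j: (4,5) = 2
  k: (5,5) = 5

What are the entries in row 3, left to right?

Cage j is given, so (4,5) = 2.
Cage k is given, which forces (5,5) = 5.
Cage c's pair has sum 8, leaving (2,4) = 5.
Column 5 already has 5, which forces (2,5) = 3.
The only place for 4 in row 2 is (2,1).
In row 3, 2 can only go at (3,1), so (3,1) = 2.
Column 1 already has 2, so (5,1) = 1.
Row 5 already has 1, which forces (5,4) = 3.
Column 1 now contains 1, which forces (1,1) = 5.
Cage g needs sum 10, which forces (1,2) = 1.
Cage h has sum 9; hence (1,3) = 3.
Column 4 now contains 3, so (1,4) = 2.
Cage h needs sum 9, so (1,5) = 4.
Column 2 already has 1, so (2,2) = 2.
Row 2 already has 2, leaving (2,3) = 1.
3 is placed in column 3, leaving (3,3) = 5.
4 is placed in column 5; hence (3,5) = 1.
5 is placed in column 1, which forces (4,1) = 3.
Column 3 now contains 5; hence (4,3) = 4.
Column 4 now contains 3, which forces (4,4) = 1.
Column 2 already has 2, which forces (5,2) = 4.
Column 3 already has 4; hence (5,3) = 2.
Row 3 already has 5, leaving (3,2) = 3.
1 is placed in row 3, so (3,4) = 4.
Row 4 now contains 4, so (4,2) = 5.
Filled in: 5 1 3 2 4 / 4 2 1 5 3 / 2 3 5 4 1 / 3 5 4 1 2 / 1 4 2 3 5.

2 3 5 4 1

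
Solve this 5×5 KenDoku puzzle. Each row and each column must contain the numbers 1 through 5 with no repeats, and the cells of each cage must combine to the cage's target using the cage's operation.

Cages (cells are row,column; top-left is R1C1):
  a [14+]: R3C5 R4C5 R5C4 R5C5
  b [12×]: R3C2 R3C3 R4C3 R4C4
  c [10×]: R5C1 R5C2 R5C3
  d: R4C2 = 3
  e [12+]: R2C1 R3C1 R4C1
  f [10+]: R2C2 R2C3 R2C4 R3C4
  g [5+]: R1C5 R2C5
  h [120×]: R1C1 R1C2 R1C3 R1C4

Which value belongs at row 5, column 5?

Cage d is a single given cell; hence R4C2 = 3.
The 4 cells of cage b must have product 12, so R3C3 = 3.
Cage e has sum 12, leaving R2C1 = 3.
The 4 cells of cage h must have product 120, so R1C4 = 3.
Cage f has sum 10, which forces R3C4 = 2.
2 is placed in row 3, which forces R3C2 = 1.
In row 1, 1 can only go at R1C5, so R1C5 = 1.
Column 5 already has 1, so R2C5 = 4.
Column 5 already has 4; hence R3C5 = 5.
Cage a needs sum 14, so R4C5 = 2.
The 4 cells of cage a must have sum 14; hence R5C5 = 3.
5 is placed in row 3, so R3C1 = 4.
Cage e has sum 12, which forces R4C1 = 5.
The 4 cells of cage a must have sum 14, leaving R5C4 = 4.
Column 1 now contains 5, so R1C1 = 2.
Cage b needs product 12, so R4C3 = 4.
4 is placed in column 4; hence R4C4 = 1.
Column 1 already has 2, which forces R5C1 = 1.
The 4 cells of cage h must have product 120, leaving R1C2 = 4.
Column 3 already has 4, leaving R1C3 = 5.
Cage f needs sum 10, leaving R2C2 = 2.
The 4 cells of cage f must have sum 10; hence R2C3 = 1.
1 is placed in column 4, so R2C4 = 5.
Column 2 now contains 2, leaving R5C2 = 5.
Column 3 already has 5, which forces R5C3 = 2.
Completed grid: 2 4 5 3 1 / 3 2 1 5 4 / 4 1 3 2 5 / 5 3 4 1 2 / 1 5 2 4 3.

3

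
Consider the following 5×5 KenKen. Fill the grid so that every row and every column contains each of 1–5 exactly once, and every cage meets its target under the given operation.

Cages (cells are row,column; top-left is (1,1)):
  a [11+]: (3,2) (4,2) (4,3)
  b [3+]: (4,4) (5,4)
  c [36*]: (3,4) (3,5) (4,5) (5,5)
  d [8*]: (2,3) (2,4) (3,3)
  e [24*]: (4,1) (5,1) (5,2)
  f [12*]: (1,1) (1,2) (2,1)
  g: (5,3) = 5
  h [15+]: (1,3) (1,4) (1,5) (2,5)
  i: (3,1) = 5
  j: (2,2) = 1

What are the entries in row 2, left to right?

J is a freebie, so (2,2) = 1.
Cage i is a single given cell, leaving (3,1) = 5.
Cage c needs product 36, leaving (3,4) = 3.
Cage g is given, so (5,3) = 5.
The 3 cells of cage d must have product 8; hence (3,3) = 1.
Row 3 already has 1, so (3,5) = 4.
Row 3 already has 4, which forces (3,2) = 2.
The 3 cells of cage a must have sum 11, which forces (4,2) = 5.
Cage a needs sum 11, so (4,3) = 4.
Cage f has product 12, which forces (1,1) = 1.
Column 3 now contains 4; hence (2,3) = 2.
Cage d needs product 8, leaving (2,4) = 4.
Cage f has product 12; hence (1,2) = 4.
Column 3 now contains 2; hence (1,3) = 3.
Column 4 already has 4, leaving (1,4) = 5.
Cage h needs sum 15; hence (1,5) = 2.
Row 2 now contains 4, leaving (2,1) = 3.
Cage h needs sum 15, which forces (2,5) = 5.
3 is placed in column 1, so (4,1) = 2.
2 is placed in row 4, leaving (4,4) = 1.
Row 4 now contains 1, which forces (4,5) = 3.
Column 1 now contains 2, leaving (5,1) = 4.
4 is placed in column 2; hence (5,2) = 3.
Column 4 already has 1, which forces (5,4) = 2.
3 is placed in column 5, which forces (5,5) = 1.
The full grid is 1 4 3 5 2 / 3 1 2 4 5 / 5 2 1 3 4 / 2 5 4 1 3 / 4 3 5 2 1.

3 1 2 4 5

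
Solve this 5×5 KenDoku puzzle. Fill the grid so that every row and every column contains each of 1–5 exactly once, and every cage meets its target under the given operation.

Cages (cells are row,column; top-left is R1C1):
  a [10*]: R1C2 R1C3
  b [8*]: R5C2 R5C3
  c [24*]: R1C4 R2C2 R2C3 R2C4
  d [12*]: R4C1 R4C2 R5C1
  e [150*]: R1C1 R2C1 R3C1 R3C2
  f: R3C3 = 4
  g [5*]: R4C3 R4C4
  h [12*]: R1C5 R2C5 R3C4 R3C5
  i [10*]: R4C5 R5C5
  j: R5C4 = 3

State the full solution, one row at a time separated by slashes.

Cage e needs product 150, so R3C2 = 5.
Cage f is given; hence R3C3 = 4.
4 is placed in column 3, so R5C3 = 2.
Cage j is given, leaving R5C4 = 3.
Row 5 already has 2, which forces R5C5 = 5.
5 is placed in column 2, leaving R1C2 = 2.
Column 3 already has 2, leaving R1C3 = 5.
Column 3 already has 5, which forces R4C3 = 1.
Row 4 now contains 1; hence R4C4 = 5.
Column 5 already has 5, which forces R4C5 = 2.
Row 5 already has 2, leaving R5C2 = 4.
Row 1 already has 5, leaving R1C1 = 3.
Cage c needs product 24, which forces R1C4 = 4.
4 is placed in row 1; hence R1C5 = 1.
The 4 cells of cage e must have product 150; hence R2C1 = 5.
Cage c has product 24, leaving R2C2 = 1.
Column 3 now contains 1, so R2C3 = 3.
The 4 cells of cage c must have product 24, which forces R2C4 = 2.
Column 5 already has 1, which forces R2C5 = 4.
Cage e needs product 150, which forces R3C1 = 2.
Cage h has product 12, which forces R3C4 = 1.
Cage h has product 12, so R3C5 = 3.
The 3 cells of cage d must have product 12, leaving R4C1 = 4.
Column 2 now contains 4, which forces R4C2 = 3.
Row 5 now contains 4, leaving R5C1 = 1.

3 2 5 4 1 / 5 1 3 2 4 / 2 5 4 1 3 / 4 3 1 5 2 / 1 4 2 3 5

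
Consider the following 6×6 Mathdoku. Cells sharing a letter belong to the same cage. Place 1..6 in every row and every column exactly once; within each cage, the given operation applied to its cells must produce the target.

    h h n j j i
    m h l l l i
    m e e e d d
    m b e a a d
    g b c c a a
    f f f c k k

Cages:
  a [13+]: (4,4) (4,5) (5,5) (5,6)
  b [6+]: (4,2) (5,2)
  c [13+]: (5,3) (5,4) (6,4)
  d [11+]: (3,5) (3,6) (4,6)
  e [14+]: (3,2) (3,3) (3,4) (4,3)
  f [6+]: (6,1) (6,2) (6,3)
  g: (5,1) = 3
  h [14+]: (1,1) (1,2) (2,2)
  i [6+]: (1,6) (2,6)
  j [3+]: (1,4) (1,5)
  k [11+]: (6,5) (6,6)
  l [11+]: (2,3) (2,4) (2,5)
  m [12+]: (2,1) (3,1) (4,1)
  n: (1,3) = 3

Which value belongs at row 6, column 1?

Cage n is given, leaving (1,3) = 3.
Cage g is a single given cell, which forces (5,1) = 3.
The 3 cells of cage f must have sum 6, so (6,2) = 3.
The only place for 4 in row 6 is (6,4).
Cage c needs sum 13, which forces (5,3) = 4.
Cage c needs sum 13, so (5,4) = 5.
In row 1, 6 can only go at (1,2), so (1,2) = 6.
The 3 cells of cage h must have sum 14, which forces (1,1) = 4.
4 is placed in row 1, so (1,6) = 5.
The 3 cells of cage h must have sum 14, leaving (2,2) = 4.
Column 2 now contains 4, which forces (4,2) = 5.
Column 6 already has 5, so (6,6) = 6.
Cage i's pair has sum 6, so (2,6) = 1.
Cage e has sum 14, so (3,3) = 5.
The two cells of cage b must have sum 6, which forces (5,2) = 1.
1 is placed in column 6; hence (5,6) = 2.
Row 6 now contains 6, leaving (6,5) = 5.
The 3 cells of cage m must have sum 12, leaving (2,1) = 5.
Column 2 now contains 1, leaving (3,2) = 2.
The 3 cells of cage d must have sum 11, so (3,5) = 4.
Cage d needs sum 11, so (3,6) = 3.
Cage d has sum 11, which forces (4,6) = 4.
2 is placed in row 5, so (5,5) = 6.
Column 1 needs a 2, and only (6,1) is open for it.
Row 6 now contains 2, leaving (6,3) = 1.
The 4 cells of cage e must have sum 14, so (3,4) = 1.
1 is placed in column 3, leaving (4,3) = 6.
1 is placed in column 4, which forces (1,4) = 2.
Cage j needs two cells with sum 3, which forces (1,5) = 1.
Column 3 now contains 6, which forces (2,3) = 2.
Cage l needs sum 11, leaving (2,4) = 6.
Cage l has sum 11, leaving (2,5) = 3.
Row 3 already has 1, leaving (3,1) = 6.
6 is placed in row 4; hence (4,1) = 1.
2 is placed in column 4, which forces (4,4) = 3.
3 is placed in column 5; hence (4,5) = 2.
The full grid is 4 6 3 2 1 5 / 5 4 2 6 3 1 / 6 2 5 1 4 3 / 1 5 6 3 2 4 / 3 1 4 5 6 2 / 2 3 1 4 5 6.

2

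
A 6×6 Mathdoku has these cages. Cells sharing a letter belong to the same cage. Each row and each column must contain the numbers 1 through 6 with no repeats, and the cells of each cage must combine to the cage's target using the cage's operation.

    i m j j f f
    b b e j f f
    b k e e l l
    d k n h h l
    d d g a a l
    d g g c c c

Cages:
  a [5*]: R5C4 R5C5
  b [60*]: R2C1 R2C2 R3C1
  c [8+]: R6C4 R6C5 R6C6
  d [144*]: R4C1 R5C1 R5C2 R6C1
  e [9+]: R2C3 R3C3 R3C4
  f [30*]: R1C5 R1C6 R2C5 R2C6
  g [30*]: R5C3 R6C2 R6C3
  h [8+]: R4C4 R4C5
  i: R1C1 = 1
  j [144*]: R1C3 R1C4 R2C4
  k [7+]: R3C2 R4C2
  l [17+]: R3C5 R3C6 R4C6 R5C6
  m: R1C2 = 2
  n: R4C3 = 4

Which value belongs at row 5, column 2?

4

I is a freebie; hence R1C1 = 1.
M is a freebie; hence R1C2 = 2.
Cage j has product 144, leaving R1C3 = 6.
The 3 cells of cage j must have product 144, leaving R1C4 = 4.
Cage j has product 144, leaving R2C4 = 6.
Cage n is given, so R4C3 = 4.
Row 6 needs a 6, and only R6C1 is open for it.
The only place for 6 in row 5 is R5C6.
In column 3, 1 can only go at R3C3, so R3C3 = 1.
The only place for 6 in row 4 is R4C5.
Cage h needs two cells with sum 8, so R4C4 = 2.
2 is placed in row 4, leaving R4C1 = 3.
Row 4 now contains 3; hence R4C2 = 1.
Row 4 now contains 3, which forces R4C6 = 5.
Cage d needs product 144, so R5C1 = 2.
Cage d has product 144, which forces R5C2 = 4.
Row 5 now contains 2, which forces R5C3 = 3.
The 4 cells of cage f must have product 30; hence R1C5 = 5.
Column 6 now contains 5, so R1C6 = 3.
Cage b has product 60, so R2C2 = 3.
Column 3 now contains 3; hence R2C3 = 5.
Column 2 now contains 4, leaving R3C2 = 6.
Cage e has sum 9, leaving R3C4 = 3.
Column 5 already has 5, leaving R5C5 = 1.
Cage g needs product 30, leaving R6C2 = 5.
The 3 cells of cage g must have product 30; hence R6C3 = 2.
Row 6 now contains 5, leaving R6C4 = 1.
Row 6 already has 1, so R6C6 = 4.
5 is placed in row 2, leaving R2C1 = 4.
Column 5 already has 1, which forces R2C5 = 2.
Cage f needs product 30, so R2C6 = 1.
Cage b needs product 60; hence R3C1 = 5.
The 4 cells of cage l must have sum 17, which forces R3C5 = 4.
Column 6 now contains 4, leaving R3C6 = 2.
Row 5 now contains 1; hence R5C4 = 5.
Row 6 now contains 4, so R6C5 = 3.
Filled in: 1 2 6 4 5 3 / 4 3 5 6 2 1 / 5 6 1 3 4 2 / 3 1 4 2 6 5 / 2 4 3 5 1 6 / 6 5 2 1 3 4.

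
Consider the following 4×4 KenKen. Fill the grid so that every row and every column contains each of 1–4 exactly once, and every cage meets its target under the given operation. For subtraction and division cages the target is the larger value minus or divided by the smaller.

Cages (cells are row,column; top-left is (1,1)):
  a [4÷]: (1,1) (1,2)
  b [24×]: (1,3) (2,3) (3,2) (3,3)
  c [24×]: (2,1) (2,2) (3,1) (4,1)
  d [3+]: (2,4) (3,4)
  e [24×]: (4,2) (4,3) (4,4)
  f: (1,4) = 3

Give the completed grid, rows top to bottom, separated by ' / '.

4 1 2 3 / 3 4 1 2 / 2 3 4 1 / 1 2 3 4

Cage f is given; hence (1,4) = 3.
Row 1 needs a 2, and only (1,3) is open for it.
In row 4, 1 can only go at (4,1), so (4,1) = 1.
1 is placed in column 1, leaving (1,1) = 4.
Cage a's pair has quotient 4; hence (1,2) = 1.
The 4 cells of cage c must have product 24, so (2,2) = 4.
Column 2 already has 4; hence (3,2) = 3.
3 is placed in column 2, which forces (4,2) = 2.
Row 4 already has 2, which forces (4,4) = 4.
Cage c has product 24, so (2,1) = 3.
Cage b needs product 24, leaving (2,3) = 1.
Row 2 already has 1, leaving (2,4) = 2.
Row 3 already has 3, which forces (3,1) = 2.
Cage b needs product 24; hence (3,3) = 4.
Column 4 now contains 2, leaving (3,4) = 1.
Row 4 already has 4; hence (4,3) = 3.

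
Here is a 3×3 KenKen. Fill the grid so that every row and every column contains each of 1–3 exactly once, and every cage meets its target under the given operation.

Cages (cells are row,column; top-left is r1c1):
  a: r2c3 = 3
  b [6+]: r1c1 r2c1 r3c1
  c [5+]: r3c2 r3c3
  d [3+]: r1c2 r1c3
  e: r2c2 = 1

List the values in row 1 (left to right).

E is a freebie, so r2c2 = 1.
A is a freebie; hence r2c3 = 3.
3 is placed in column 3, so r3c3 = 2.
Column 2 now contains 1, leaving r1c2 = 2.
Column 3 already has 2, leaving r1c3 = 1.
Row 2 already has 3, which forces r2c1 = 2.
Row 3 already has 2, leaving r3c2 = 3.
Row 1 already has 1, so r1c1 = 3.
Row 3 now contains 3, which forces r3c1 = 1.
The full grid is 3 2 1 / 2 1 3 / 1 3 2.

3 2 1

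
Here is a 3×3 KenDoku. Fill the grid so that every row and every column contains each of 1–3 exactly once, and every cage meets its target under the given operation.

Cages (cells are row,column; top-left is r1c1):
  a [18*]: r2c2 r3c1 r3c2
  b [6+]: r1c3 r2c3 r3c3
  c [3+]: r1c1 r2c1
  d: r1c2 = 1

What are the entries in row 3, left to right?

Cage d is a single given cell, leaving r1c2 = 1.
Cage a has product 18, leaving r2c2 = 3.
The 3 cells of cage a must have product 18, so r3c1 = 3.
The 3 cells of cage a must have product 18, so r3c2 = 2.
Row 3 already has 2, leaving r3c3 = 1.
Row 1 now contains 1, so r1c1 = 2.
Cage b needs sum 6; hence r1c3 = 3.
The two cells of cage c must have sum 3, which forces r2c1 = 1.
Column 3 now contains 1, leaving r2c3 = 2.
Completed grid: 2 1 3 / 1 3 2 / 3 2 1.

3 2 1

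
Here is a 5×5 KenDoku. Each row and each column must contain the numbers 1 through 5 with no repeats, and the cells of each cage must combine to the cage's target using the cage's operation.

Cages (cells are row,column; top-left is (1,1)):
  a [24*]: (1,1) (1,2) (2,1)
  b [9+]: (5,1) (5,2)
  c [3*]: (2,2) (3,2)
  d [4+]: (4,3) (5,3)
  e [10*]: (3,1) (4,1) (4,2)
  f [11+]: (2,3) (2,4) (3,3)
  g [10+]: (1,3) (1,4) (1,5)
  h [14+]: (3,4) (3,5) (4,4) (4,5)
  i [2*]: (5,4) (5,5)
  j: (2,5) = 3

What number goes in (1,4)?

4

J is a freebie, so (2,5) = 3.
3 is placed in row 2, which forces (2,2) = 1.
Cage c needs two cells with product 3, leaving (3,2) = 3.
The 3 cells of cage a must have product 24, so (1,1) = 3.
In row 1, 2 can only go at (1,2), so (1,2) = 2.
Cage a has product 24; hence (2,1) = 4.
Column 2 now contains 2; hence (4,2) = 5.
4 is placed in column 1; hence (5,1) = 5.
Column 2 already has 5, leaving (5,2) = 4.
Cage f has sum 11; hence (3,3) = 4.
Cage h has sum 14; hence (4,4) = 3.
The 4 cells of cage h must have sum 14; hence (4,5) = 4.
Cage g has sum 10, which forces (1,4) = 4.
Row 4 already has 3, leaving (4,3) = 1.
Cage d's pair has sum 4, leaving (5,3) = 3.
Column 3 already has 1, so (1,3) = 5.
The 3 cells of cage g must have sum 10, so (1,5) = 1.
5 is placed in column 3, leaving (2,3) = 2.
Row 2 now contains 2, which forces (2,4) = 5.
Cage e has product 10; hence (3,1) = 1.
Column 4 now contains 5, leaving (3,4) = 2.
Row 3 now contains 2, so (3,5) = 5.
Row 4 already has 1; hence (4,1) = 2.
2 is placed in column 4, so (5,4) = 1.
Column 5 now contains 1, which forces (5,5) = 2.
Completed grid: 3 2 5 4 1 / 4 1 2 5 3 / 1 3 4 2 5 / 2 5 1 3 4 / 5 4 3 1 2.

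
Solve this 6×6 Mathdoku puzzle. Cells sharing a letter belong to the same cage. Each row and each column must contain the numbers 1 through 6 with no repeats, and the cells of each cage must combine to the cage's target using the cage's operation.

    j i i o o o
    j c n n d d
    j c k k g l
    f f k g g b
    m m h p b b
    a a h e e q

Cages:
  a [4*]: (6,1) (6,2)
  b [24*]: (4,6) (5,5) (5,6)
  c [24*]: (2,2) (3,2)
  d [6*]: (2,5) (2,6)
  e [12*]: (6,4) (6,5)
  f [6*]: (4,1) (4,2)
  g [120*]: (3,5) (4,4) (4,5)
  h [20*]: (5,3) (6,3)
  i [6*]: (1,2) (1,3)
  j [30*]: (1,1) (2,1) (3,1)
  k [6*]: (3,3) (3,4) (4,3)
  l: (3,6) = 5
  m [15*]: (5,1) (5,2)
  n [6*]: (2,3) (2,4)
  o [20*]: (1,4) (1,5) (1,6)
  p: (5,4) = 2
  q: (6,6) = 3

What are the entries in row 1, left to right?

6 2 3 4 5 1

Cage l is a single given cell, so (3,6) = 5.
Cage p is given, so (5,4) = 2.
Q is a freebie, leaving (6,6) = 3.
The two cells of cage e must have product 12; hence (6,4) = 6.
Cage e's pair has product 12; hence (6,5) = 2.
In row 2, 4 can only go at (2,2), so (2,2) = 4.
4 is placed in column 2, so (3,2) = 6.
Row 3 now contains 6, which forces (3,5) = 4.
Cage a needs two cells with product 4, leaving (6,1) = 4.
4 is placed in column 2, leaving (6,2) = 1.
4 is placed in row 6; hence (6,3) = 5.
Cage g needs product 120; hence (4,4) = 5.
Cage g has product 120; hence (4,5) = 6.
Column 3 already has 5; hence (5,3) = 4.
Cage o needs product 20; hence (1,5) = 5.
The 3 cells of cage b must have product 24, which forces (4,6) = 4.
Cage b needs product 24, so (5,5) = 1.
Cage b has product 24; hence (5,6) = 6.
The 3 cells of cage o must have product 20; hence (1,4) = 4.
4 is placed in column 6; hence (1,6) = 1.
Cage j needs product 30, which forces (2,1) = 5.
Column 5 already has 1, so (2,5) = 3.
Column 6 now contains 6, so (2,6) = 2.
Column 1 now contains 5, which forces (5,1) = 3.
Row 5 already has 3; hence (5,2) = 5.
Cage j needs product 30, leaving (1,1) = 6.
2 is placed in row 2, which forces (2,3) = 6.
Row 2 already has 3; hence (2,4) = 1.
The 3 cells of cage j must have product 30, leaving (3,1) = 1.
Column 4 now contains 1, leaving (3,4) = 3.
Column 1 now contains 3, which forces (4,1) = 2.
Cage f's pair has product 6, leaving (4,2) = 3.
Row 4 now contains 3, so (4,3) = 1.
3 is placed in column 2, which forces (1,2) = 2.
Cage i's pair has product 6; hence (1,3) = 3.
Row 3 already has 3, which forces (3,3) = 2.
The full grid is 6 2 3 4 5 1 / 5 4 6 1 3 2 / 1 6 2 3 4 5 / 2 3 1 5 6 4 / 3 5 4 2 1 6 / 4 1 5 6 2 3.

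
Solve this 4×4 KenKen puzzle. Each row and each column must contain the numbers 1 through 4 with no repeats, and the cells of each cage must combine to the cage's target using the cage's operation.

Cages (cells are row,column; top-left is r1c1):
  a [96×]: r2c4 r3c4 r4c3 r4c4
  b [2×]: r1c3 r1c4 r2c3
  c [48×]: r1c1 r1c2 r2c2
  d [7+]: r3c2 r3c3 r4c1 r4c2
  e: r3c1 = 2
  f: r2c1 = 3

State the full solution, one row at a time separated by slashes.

Cage c needs product 48; hence r1c1 = 4.
Cage c has product 48, so r1c2 = 3.
Cage b has product 2; hence r1c3 = 2.
Cage b needs product 2, so r1c4 = 1.
F is a freebie; hence r2c1 = 3.
The 3 cells of cage c must have product 48, so r2c2 = 4.
Cage b has product 2; hence r2c3 = 1.
Row 2 already has 4, leaving r2c4 = 2.
Cage e is given; hence r3c1 = 2.
2 is placed in row 3; hence r3c2 = 1.
1 is placed in column 3; hence r3c3 = 3.
Row 3 already has 3, leaving r3c4 = 4.
Column 1 already has 2, so r4c1 = 1.
Column 2 already has 1, so r4c2 = 2.
The 4 cells of cage a must have product 96, which forces r4c3 = 4.
2 is placed in column 4, leaving r4c4 = 3.

4 3 2 1 / 3 4 1 2 / 2 1 3 4 / 1 2 4 3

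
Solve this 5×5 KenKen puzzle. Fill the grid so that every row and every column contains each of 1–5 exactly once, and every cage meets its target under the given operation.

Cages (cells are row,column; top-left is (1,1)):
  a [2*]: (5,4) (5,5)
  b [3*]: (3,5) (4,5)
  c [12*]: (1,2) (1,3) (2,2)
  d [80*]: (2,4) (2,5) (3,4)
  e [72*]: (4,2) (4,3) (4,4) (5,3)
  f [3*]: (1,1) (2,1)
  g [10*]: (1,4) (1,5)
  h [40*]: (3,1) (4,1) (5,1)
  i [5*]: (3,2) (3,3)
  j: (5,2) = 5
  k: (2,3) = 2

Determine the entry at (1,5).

5

Cage k is given, which forces (2,3) = 2.
Cage d needs product 80, leaving (2,4) = 5.
Cage d has product 80; hence (2,5) = 4.
The 3 cells of cage d must have product 80; hence (3,4) = 4.
Column 3 already has 2, which forces (4,3) = 4.
J is a freebie, leaving (5,2) = 5.
The 4 cells of cage e must have product 72; hence (5,3) = 3.
The 3 cells of cage c must have product 12, which forces (1,2) = 4.
Column 3 already has 3, which forces (1,3) = 1.
Column 4 already has 5, so (1,4) = 2.
Cage g's pair has product 10, leaving (1,5) = 5.
The 3 cells of cage c must have product 12, leaving (2,2) = 3.
Column 2 already has 5, so (3,2) = 1.
The two cells of cage i must have product 5, which forces (3,3) = 5.
1 is placed in row 3, leaving (3,5) = 3.
Column 2 now contains 3; hence (4,2) = 2.
2 is placed in column 4, which forces (4,4) = 3.
Column 5 already has 3, leaving (4,5) = 1.
Cage h needs product 40; hence (5,1) = 4.
2 is placed in column 4; hence (5,4) = 1.
1 is placed in column 5; hence (5,5) = 2.
1 is placed in row 1, so (1,1) = 3.
3 is placed in row 2; hence (2,1) = 1.
5 is placed in row 3, leaving (3,1) = 2.
Row 4 already has 2; hence (4,1) = 5.
Filled in: 3 4 1 2 5 / 1 3 2 5 4 / 2 1 5 4 3 / 5 2 4 3 1 / 4 5 3 1 2.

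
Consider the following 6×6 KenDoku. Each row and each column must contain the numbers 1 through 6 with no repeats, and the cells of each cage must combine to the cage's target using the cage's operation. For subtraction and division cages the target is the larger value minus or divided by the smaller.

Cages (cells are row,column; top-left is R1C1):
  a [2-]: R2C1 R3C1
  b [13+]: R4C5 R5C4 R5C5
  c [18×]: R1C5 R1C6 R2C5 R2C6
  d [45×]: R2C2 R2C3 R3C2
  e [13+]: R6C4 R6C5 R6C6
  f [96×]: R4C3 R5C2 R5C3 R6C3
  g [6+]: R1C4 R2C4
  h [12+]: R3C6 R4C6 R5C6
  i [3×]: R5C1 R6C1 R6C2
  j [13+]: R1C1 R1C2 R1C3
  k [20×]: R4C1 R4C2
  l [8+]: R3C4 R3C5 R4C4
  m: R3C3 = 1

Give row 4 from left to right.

5 4 2 1 6 3

Cage d needs product 45; hence R2C2 = 5.
The 3 cells of cage d must have product 45; hence R2C3 = 3.
Cage d has product 45, leaving R3C2 = 3.
M is a freebie, leaving R3C3 = 1.
Column 2 now contains 5, which forces R4C2 = 4.
The 3 cells of cage i must have product 3, which forces R5C1 = 1.
Column 2 already has 4, so R5C2 = 2.
Cage i needs product 3; hence R6C1 = 3.
The 3 cells of cage i must have product 3, leaving R6C2 = 1.
2 is placed in column 2; hence R1C2 = 6.
4 is placed in row 4, which forces R4C1 = 5.
Column 1 already has 5; hence R1C1 = 2.
Cage j needs sum 13, leaving R1C3 = 5.
Row 1 now contains 5, leaving R1C4 = 4.
Cage g needs two cells with sum 6; hence R2C4 = 2.
Column 4 already has 2, so R3C4 = 5.
Row 3 already has 5; hence R3C5 = 2.
Cage l needs sum 8, so R4C4 = 1.
Column 4 now contains 5, so R6C4 = 6.
6 is placed in row 6; hence R6C5 = 5.
5 is placed in row 6; hence R6C6 = 2.
Cage h needs sum 12; hence R3C6 = 4.
Cage f needs product 96; hence R4C3 = 2.
Cage b has sum 13; hence R4C5 = 6.
Cage h needs sum 12, so R4C6 = 3.
The 4 cells of cage f must have product 96, so R5C3 = 6.
6 is placed in column 4, so R5C4 = 3.
Cage b has sum 13, leaving R5C5 = 4.
Cage h needs sum 12, which forces R5C6 = 5.
Row 6 already has 2, so R6C3 = 4.
Cage c has product 18; hence R1C5 = 3.
Column 6 already has 3, so R1C6 = 1.
Cage a's pair has difference 2; hence R2C1 = 4.
6 is placed in column 5, leaving R2C5 = 1.
The 4 cells of cage c must have product 18, which forces R2C6 = 6.
Row 3 already has 4, so R3C1 = 6.
Completed grid: 2 6 5 4 3 1 / 4 5 3 2 1 6 / 6 3 1 5 2 4 / 5 4 2 1 6 3 / 1 2 6 3 4 5 / 3 1 4 6 5 2.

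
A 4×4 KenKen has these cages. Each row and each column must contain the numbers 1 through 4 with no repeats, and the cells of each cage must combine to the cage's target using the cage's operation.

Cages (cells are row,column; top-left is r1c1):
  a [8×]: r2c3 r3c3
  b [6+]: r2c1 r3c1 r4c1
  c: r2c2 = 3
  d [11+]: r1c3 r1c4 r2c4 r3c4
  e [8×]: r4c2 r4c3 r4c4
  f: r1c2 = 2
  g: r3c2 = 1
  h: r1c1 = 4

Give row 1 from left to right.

Cage h is a single given cell; hence r1c1 = 4.
F is a freebie, leaving r1c2 = 2.
Row 1 now contains 2, leaving r1c3 = 3.
Row 1 already has 3, leaving r1c4 = 1.
Cage c is given, leaving r2c2 = 3.
Cage g is given, leaving r3c2 = 1.
Column 2 now contains 1, leaving r4c2 = 4.
Row 4 already has 4, leaving r4c4 = 2.
Column 4 already has 2, leaving r2c4 = 4.
Cage d needs sum 11; hence r3c4 = 3.
Row 4 already has 2, so r4c3 = 1.
Cage b has sum 6; hence r2c1 = 1.
4 is placed in row 2, which forces r2c3 = 2.
Row 3 already has 3, so r3c1 = 2.
Cage a's pair has product 8, so r3c3 = 4.
Row 4 now contains 1; hence r4c1 = 3.
Completed grid: 4 2 3 1 / 1 3 2 4 / 2 1 4 3 / 3 4 1 2.

4 2 3 1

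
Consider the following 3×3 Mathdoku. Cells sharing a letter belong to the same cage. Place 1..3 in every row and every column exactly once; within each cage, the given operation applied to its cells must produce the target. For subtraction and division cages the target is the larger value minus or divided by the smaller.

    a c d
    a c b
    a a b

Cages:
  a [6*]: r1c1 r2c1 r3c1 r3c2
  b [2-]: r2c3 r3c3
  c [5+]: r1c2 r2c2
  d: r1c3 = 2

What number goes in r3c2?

Cage d is a single given cell, which forces r1c3 = 2.
Cage a needs product 6, leaving r3c2 = 1.
Row 3 now contains 1, leaving r3c3 = 3.
Row 1 already has 2, so r1c2 = 3.
Cage c needs two cells with sum 5, leaving r2c2 = 2.
3 is placed in column 3, which forces r2c3 = 1.
3 is placed in row 3; hence r3c1 = 2.
3 is placed in row 1; hence r1c1 = 1.
Row 2 already has 1, leaving r2c1 = 3.
Completed grid: 1 3 2 / 3 2 1 / 2 1 3.

1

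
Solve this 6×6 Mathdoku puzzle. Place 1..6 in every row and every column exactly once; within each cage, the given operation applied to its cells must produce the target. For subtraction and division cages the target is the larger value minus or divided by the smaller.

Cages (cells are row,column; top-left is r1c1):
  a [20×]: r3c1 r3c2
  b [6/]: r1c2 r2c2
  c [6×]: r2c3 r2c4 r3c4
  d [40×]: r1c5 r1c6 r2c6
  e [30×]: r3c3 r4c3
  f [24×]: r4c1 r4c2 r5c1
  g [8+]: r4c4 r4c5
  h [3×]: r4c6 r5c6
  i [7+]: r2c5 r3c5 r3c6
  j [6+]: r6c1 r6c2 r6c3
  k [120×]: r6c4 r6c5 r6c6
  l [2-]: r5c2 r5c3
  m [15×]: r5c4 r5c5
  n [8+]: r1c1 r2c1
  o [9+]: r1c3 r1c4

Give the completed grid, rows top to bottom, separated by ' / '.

5 1 3 6 2 4 / 3 6 2 1 4 5 / 4 5 6 3 1 2 / 1 4 5 2 6 3 / 6 2 4 5 3 1 / 2 3 1 4 5 6

In row 1, 1 can only go at r1c2, so r1c2 = 1.
1 is placed in column 2, so r2c2 = 6.
The only place for 6 in row 3 is r3c3.
Column 3 now contains 6, so r4c3 = 5.
Row 5 needs a 6, and only r5c1 is open for it.
Cage f has product 24, so r4c1 = 1.
The 3 cells of cage f must have product 24, so r4c2 = 4.
1 is placed in row 4, leaving r4c6 = 3.
Column 6 already has 3, leaving r5c6 = 1.
Cage a's pair has product 20, leaving r3c1 = 4.
Column 2 already has 4, so r3c2 = 5.
Row 3 already has 4, which forces r3c6 = 2.
Column 2 already has 5; hence r5c2 = 2.
Column 2 already has 2; hence r6c2 = 3.
Cage j needs sum 6, which forces r6c3 = 1.
Cage d has product 40; hence r1c5 = 2.
2 is placed in column 5, leaving r2c5 = 4.
4 is placed in row 2; hence r2c6 = 5.
2 is placed in column 5, leaving r4c5 = 6.
Cage l needs two cells with difference 2, which forces r5c3 = 4.
3 is placed in row 6, so r6c1 = 2.
Column 5 now contains 6, which forces r6c5 = 5.
Cage n needs two cells with sum 8, so r1c1 = 5.
Column 3 now contains 4, so r1c3 = 3.
Cage o's pair has sum 9; hence r1c4 = 6.
5 is placed in column 6, which forces r1c6 = 4.
Row 2 now contains 5; hence r2c1 = 3.
3 is placed in column 3, so r2c3 = 2.
Row 2 now contains 2, so r2c4 = 1.
Column 4 now contains 1, so r3c4 = 3.
Cage i needs sum 7, leaving r3c5 = 1.
Row 4 now contains 6, so r4c4 = 2.
The two cells of cage m must have product 15, so r5c4 = 5.
Column 5 already has 5, which forces r5c5 = 3.
6 is placed in column 4, which forces r6c4 = 4.
Column 6 already has 4; hence r6c6 = 6.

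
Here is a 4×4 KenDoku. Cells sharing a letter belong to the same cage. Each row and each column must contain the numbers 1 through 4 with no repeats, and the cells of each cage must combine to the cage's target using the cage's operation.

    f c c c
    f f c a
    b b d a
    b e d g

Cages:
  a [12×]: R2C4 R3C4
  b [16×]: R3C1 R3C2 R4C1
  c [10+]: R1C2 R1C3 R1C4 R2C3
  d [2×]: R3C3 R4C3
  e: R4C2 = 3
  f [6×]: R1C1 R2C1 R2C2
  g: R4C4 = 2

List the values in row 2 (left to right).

Cage e is given, so R4C2 = 3.
Cage g is given, leaving R4C4 = 2.
Cage b needs product 16; hence R3C1 = 1.
The 3 cells of cage b must have product 16; hence R3C2 = 4.
Cage d needs two cells with product 2; hence R3C3 = 2.
Row 3 already has 4, so R3C4 = 3.
Row 4 already has 2, so R4C1 = 4.
Row 4 already has 2, so R4C3 = 1.
Cage c has sum 10; hence R1C2 = 2.
Cage c has sum 10; hence R1C4 = 1.
Cage f needs product 6, leaving R2C2 = 1.
Column 4 already has 3, which forces R2C4 = 4.
Row 1 now contains 2, so R1C1 = 3.
The 4 cells of cage c must have sum 10, so R1C3 = 4.
Cage f has product 6, which forces R2C1 = 2.
Row 2 now contains 4; hence R2C3 = 3.
Filled in: 3 2 4 1 / 2 1 3 4 / 1 4 2 3 / 4 3 1 2.

2 1 3 4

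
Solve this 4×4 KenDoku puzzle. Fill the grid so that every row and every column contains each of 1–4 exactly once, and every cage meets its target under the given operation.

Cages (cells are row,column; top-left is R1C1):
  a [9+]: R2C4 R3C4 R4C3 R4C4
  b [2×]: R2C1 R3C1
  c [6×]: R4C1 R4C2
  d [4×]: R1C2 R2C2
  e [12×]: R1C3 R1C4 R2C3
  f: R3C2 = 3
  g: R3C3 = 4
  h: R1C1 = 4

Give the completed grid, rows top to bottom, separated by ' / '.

4 1 3 2 / 1 4 2 3 / 2 3 4 1 / 3 2 1 4

Cage h is a single given cell; hence R1C1 = 4.
Row 1 now contains 4, so R1C2 = 1.
Row 1 already has 1, so R1C3 = 3.
Row 1 already has 3, so R1C4 = 2.
Column 2 now contains 1, leaving R2C2 = 4.
Cage f is a single given cell, so R3C2 = 3.
Cage g is a single given cell, which forces R3C3 = 4.
Row 3 already has 4; hence R3C4 = 1.
Column 2 now contains 3, which forces R4C2 = 2.
Row 4 already has 2, so R4C3 = 1.
Cage b needs two cells with product 2; hence R2C1 = 1.
1 is placed in column 3; hence R2C3 = 2.
Column 4 now contains 1, leaving R2C4 = 3.
Row 3 now contains 1, so R3C1 = 2.
Row 4 already has 2, so R4C1 = 3.
Cage a needs sum 9, so R4C4 = 4.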